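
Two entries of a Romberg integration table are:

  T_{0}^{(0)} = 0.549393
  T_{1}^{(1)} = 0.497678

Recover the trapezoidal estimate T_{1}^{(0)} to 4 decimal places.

From T_{1}^{(1)} = (4·T_{1}^{(0)} − T_{0}^{(0)})/3, solve for T_{1}^{(0)}:
4·T_{1}^{(0)} = 3·0.497678 + 0.549393 = 2.042427
T_{1}^{(0)} = 0.510607

0.5106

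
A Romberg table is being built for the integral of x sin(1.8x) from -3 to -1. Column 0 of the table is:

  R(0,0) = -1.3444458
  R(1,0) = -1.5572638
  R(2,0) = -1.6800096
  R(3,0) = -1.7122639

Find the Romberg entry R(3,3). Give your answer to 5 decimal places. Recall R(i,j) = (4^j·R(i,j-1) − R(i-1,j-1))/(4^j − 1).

-1.72309

R(1,1) = -1.5572638 + (-1.5572638 − (-1.3444458))/3 = -1.6282031
R(2,1) = -1.6800096 + (-1.6800096 − (-1.5572638))/3 = -1.7209249
R(3,1) = (4·(-1.7122639) − (-1.6800096)) / 3 = -1.7230153
R(2,2) = -1.7209249 + (-1.7209249 − (-1.6282031))/15 = -1.7271064
R(3,2) = -1.7230153 + (-1.7230153 − (-1.7209249))/15 = -1.7231547
R(3,3) = -1.7231547 + (-1.7231547 − (-1.7271064))/63 = -1.7230920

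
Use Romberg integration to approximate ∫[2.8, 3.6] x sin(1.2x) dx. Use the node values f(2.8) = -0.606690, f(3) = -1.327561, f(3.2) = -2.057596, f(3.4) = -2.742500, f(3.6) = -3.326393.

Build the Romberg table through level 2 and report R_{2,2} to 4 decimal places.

-1.6219

R_{0,0} (trapezoid, 1 panel, h=0.8000): -1.573233
R_{1,0} (trapezoid, 2 panels, h=0.4000): -1.609655
R_{2,0} (trapezoid, 4 panels, h=0.2000): -1.618840
R_{1,1} = -1.609655 + (-1.609655 − (-1.573233))/3 = -1.621796
R_{2,1} = -1.618840 + (-1.618840 − (-1.609655))/3 = -1.621902
R_{2,2} = -1.621902 + (-1.621902 − (-1.621796))/15 = -1.621909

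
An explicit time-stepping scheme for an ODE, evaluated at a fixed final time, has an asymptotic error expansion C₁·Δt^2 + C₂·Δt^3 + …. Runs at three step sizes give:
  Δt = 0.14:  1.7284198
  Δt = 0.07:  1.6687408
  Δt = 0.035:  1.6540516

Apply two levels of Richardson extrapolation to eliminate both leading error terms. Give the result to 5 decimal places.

First eliminate the Δt^2 term (factor 2^2 = 4):
  B₁ = (4·1.6687408 − 1.7284198)/3 = 1.6488478
  B₂ = (4·1.6540516 − 1.6687408)/3 = 1.6491552
Then eliminate the Δt^3 term (factor 2^3 = 8):
  (8·1.6491552 − 1.6488478)/7 = 1.6491991

1.64920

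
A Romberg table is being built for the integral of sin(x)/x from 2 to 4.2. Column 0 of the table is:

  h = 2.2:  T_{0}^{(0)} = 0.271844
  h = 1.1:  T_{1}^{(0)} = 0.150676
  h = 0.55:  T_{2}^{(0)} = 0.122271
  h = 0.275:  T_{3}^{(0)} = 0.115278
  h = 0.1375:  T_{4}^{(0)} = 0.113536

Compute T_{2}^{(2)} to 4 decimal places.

0.1130

Richardson extrapolation on the trapezoidal column (denominator 4−1=3):
T_{1}^{(1)} = 0.150676 + (0.150676 − 0.271844)/3 = 0.110287
T_{2}^{(1)} = 0.122271 + (0.122271 − 0.150676)/3 = 0.112803
T_{2}^{(2)} = 0.112803 + (0.112803 − 0.110287)/15 = 0.112971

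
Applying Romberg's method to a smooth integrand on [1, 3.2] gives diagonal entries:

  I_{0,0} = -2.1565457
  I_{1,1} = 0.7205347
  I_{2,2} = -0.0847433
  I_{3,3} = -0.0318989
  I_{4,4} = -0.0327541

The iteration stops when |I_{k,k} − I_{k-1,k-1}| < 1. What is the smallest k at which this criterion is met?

|I_{1,1} − I_{0,0}| = 2.8770804 ≥ 1
|I_{2,2} − I_{1,1}| = 0.8052780 < 1

k = 2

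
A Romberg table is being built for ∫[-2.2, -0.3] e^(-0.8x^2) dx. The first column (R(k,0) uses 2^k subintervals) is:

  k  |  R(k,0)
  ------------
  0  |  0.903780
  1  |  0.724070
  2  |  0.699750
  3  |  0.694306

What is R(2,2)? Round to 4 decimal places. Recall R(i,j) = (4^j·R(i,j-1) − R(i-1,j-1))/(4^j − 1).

Richardson extrapolation on the trapezoidal column (denominator 4−1=3):
R(1,1) = 0.724070 + (0.724070 − 0.903780)/3 = 0.664167
R(2,1) = (4·0.699750 − 0.724070) / 3 = 0.691643
R(2,2) = (16·0.691643 − 0.664167) / 15 = 0.693475

0.6935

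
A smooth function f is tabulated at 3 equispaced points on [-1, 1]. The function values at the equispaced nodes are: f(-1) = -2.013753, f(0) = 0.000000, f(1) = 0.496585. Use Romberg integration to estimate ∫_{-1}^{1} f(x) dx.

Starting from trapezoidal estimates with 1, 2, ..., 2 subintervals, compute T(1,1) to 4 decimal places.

-0.5057

T(0,0) (trapezoid, 1 panel, h=2.0000): -1.517168
T(1,0) (trapezoid, 2 panels, h=1.0000): -0.758584
T(1,1) = -0.758584 + (-0.758584 − (-1.517168))/3 = -0.505723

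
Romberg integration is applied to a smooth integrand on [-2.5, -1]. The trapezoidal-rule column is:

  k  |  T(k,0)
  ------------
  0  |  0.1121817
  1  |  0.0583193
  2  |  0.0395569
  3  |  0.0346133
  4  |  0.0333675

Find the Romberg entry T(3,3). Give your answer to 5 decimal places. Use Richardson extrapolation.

Richardson extrapolation on the trapezoidal column (denominator 4−1=3):
T(1,1) = 0.0583193 + (0.0583193 − 0.1121817)/3 = 0.0403652
T(2,1) = (4·0.0395569 − 0.0583193) / 3 = 0.0333028
T(3,1) = (4·0.0346133 − 0.0395569) / 3 = 0.0329654
T(2,2) = (16·0.0333028 − 0.0403652) / 15 = 0.0328320
T(3,2) = (16·0.0329654 − 0.0333028) / 15 = 0.0329429
T(3,3) = (64·0.0329429 − 0.0328320) / 63 = 0.0329447

0.03294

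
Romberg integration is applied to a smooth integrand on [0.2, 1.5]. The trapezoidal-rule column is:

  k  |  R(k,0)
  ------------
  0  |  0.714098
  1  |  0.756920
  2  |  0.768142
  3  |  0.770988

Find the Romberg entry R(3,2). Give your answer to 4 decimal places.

Richardson extrapolation on the trapezoidal column (denominator 4−1=3):
R(2,1) = 0.768142 + (0.768142 − 0.756920)/3 = 0.771883
R(3,1) = 0.770988 + (0.770988 − 0.768142)/3 = 0.771937
R(3,2) = 0.771937 + (0.771937 − 0.771883)/15 = 0.771941

0.7719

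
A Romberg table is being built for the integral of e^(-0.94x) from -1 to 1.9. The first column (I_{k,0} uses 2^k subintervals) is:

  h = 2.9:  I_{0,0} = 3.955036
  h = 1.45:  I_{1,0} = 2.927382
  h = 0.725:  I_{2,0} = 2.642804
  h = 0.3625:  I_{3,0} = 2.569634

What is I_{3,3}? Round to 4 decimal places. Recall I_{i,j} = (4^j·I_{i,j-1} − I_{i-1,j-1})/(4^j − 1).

I_{1,1} = 2.927382 + (2.927382 − 3.955036)/3 = 2.584831
I_{2,1} = 2.642804 + (2.642804 − 2.927382)/3 = 2.547945
I_{3,1} = 2.569634 + (2.569634 − 2.642804)/3 = 2.545244
I_{2,2} = 2.547945 + (2.547945 − 2.584831)/15 = 2.545486
I_{3,2} = (16·2.545244 − 2.547945) / 15 = 2.545064
I_{3,3} = (64·2.545064 − 2.545486) / 63 = 2.545057

2.5451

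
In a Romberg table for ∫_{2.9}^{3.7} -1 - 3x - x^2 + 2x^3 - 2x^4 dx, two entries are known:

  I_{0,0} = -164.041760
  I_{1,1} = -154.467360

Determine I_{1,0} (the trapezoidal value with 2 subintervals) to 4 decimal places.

From I_{1,1} = (4·I_{1,0} − I_{0,0})/3, solve for I_{1,0}:
4·I_{1,0} = 3·(-154.467360) + (-164.041760) = -627.443840
I_{1,0} = -156.860960

-156.8610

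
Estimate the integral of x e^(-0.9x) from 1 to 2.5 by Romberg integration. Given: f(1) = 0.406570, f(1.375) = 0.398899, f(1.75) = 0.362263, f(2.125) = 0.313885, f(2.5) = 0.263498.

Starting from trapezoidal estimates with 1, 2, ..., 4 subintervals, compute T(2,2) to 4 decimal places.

T(0,0) (trapezoid, 1 panel, h=1.5000): 0.502551
T(1,0) (trapezoid, 2 panels, h=0.7500): 0.522973
T(2,0) (trapezoid, 4 panels, h=0.3750): 0.528780
T(1,1) = 0.522973 + (0.522973 − 0.502551)/3 = 0.529780
T(2,1) = 0.528780 + (0.528780 − 0.522973)/3 = 0.530716
T(2,2) = 0.530716 + (0.530716 − 0.529780)/15 = 0.530778

0.5308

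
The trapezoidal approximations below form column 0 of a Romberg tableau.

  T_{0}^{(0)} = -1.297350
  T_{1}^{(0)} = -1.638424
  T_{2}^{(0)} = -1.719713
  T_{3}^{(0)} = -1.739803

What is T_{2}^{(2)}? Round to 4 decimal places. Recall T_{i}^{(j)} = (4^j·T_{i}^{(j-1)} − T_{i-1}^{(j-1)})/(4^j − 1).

-1.7465

T_{1}^{(1)} = -1.638424 + (-1.638424 − (-1.297350))/3 = -1.752115
T_{2}^{(1)} = -1.719713 + (-1.719713 − (-1.638424))/3 = -1.746809
T_{2}^{(2)} = -1.746809 + (-1.746809 − (-1.752115))/15 = -1.746455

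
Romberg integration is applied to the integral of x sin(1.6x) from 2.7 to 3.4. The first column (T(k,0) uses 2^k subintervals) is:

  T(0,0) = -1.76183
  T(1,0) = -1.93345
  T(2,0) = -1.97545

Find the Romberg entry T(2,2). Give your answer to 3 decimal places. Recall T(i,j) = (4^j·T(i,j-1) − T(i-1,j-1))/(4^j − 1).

-1.989

Richardson extrapolation on the trapezoidal column (denominator 4−1=3):
T(1,1) = -1.93345 + (-1.93345 − (-1.76183))/3 = -1.99066
T(2,1) = (4·(-1.97545) − (-1.93345)) / 3 = -1.98945
T(2,2) = -1.98945 + (-1.98945 − (-1.99066))/15 = -1.98937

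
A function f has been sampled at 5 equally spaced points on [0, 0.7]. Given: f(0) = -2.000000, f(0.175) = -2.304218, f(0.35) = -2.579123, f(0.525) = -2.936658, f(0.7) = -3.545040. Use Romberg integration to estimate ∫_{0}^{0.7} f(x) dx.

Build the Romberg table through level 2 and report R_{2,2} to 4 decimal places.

-1.8470

R_{0,0} (trapezoid, 1 panel, h=0.7000): -1.940764
R_{1,0} (trapezoid, 2 panels, h=0.3500): -1.873075
R_{2,0} (trapezoid, 4 panels, h=0.1750): -1.853691
R_{1,1} = -1.873075 + (-1.873075 − (-1.940764))/3 = -1.850512
R_{2,1} = -1.853691 + (-1.853691 − (-1.873075))/3 = -1.847230
R_{2,2} = -1.847230 + (-1.847230 − (-1.850512))/15 = -1.847011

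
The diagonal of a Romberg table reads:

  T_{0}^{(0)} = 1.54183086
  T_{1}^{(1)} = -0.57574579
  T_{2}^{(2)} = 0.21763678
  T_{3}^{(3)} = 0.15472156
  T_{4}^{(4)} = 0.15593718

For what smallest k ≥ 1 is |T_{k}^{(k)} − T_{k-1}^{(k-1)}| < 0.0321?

k = 4

|T_{1}^{(1)} − T_{0}^{(0)}| = 2.11757665 ≥ 0.0321
|T_{2}^{(2)} − T_{1}^{(1)}| = 0.79338257 ≥ 0.0321
|T_{3}^{(3)} − T_{2}^{(2)}| = 0.06291522 ≥ 0.0321
|T_{4}^{(4)} − T_{3}^{(3)}| = 0.00121562 < 0.0321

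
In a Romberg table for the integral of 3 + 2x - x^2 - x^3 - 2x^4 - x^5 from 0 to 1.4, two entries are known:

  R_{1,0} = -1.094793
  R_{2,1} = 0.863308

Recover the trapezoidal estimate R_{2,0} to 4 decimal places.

From R_{2,1} = (4·R_{2,0} − R_{1,0})/3, solve for R_{2,0}:
4·R_{2,0} = 3·0.863308 + (-1.094793) = 1.495131
R_{2,0} = 0.373783

0.3738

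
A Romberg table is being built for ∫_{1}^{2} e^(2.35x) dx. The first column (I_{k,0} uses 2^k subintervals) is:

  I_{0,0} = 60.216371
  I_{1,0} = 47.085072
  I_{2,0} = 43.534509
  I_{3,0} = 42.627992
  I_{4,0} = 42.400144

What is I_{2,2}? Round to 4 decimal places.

42.3272

I_{1,1} = (4·47.085072 − 60.216371) / 3 = 42.707972
I_{2,1} = 43.534509 + (43.534509 − 47.085072)/3 = 42.350988
I_{2,2} = 42.350988 + (42.350988 − 42.707972)/15 = 42.327189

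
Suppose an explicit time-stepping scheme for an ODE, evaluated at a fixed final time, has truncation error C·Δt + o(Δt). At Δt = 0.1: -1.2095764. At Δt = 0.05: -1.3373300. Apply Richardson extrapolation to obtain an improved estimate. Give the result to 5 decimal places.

Extrapolated value = (2·A(Δt/2) − A(Δt)) / (2 − 1)
= (2·(-1.3373300) − (-1.2095764)) / 1
= -1.4650836 / 1 = -1.4650836

-1.46508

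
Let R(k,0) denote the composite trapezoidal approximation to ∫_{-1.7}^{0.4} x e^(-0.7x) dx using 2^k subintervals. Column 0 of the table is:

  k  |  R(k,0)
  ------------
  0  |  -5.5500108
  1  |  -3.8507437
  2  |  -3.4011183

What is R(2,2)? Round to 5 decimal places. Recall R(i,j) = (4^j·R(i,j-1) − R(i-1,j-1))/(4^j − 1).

Richardson extrapolation on the trapezoidal column (denominator 4−1=3):
R(1,1) = -3.8507437 + (-3.8507437 − (-5.5500108))/3 = -3.2843213
R(2,1) = -3.4011183 + (-3.4011183 − (-3.8507437))/3 = -3.2512432
R(2,2) = (16·(-3.2512432) − (-3.2843213)) / 15 = -3.2490380
(Column j=1 coincides with Simpson's rule on the same nodes.)

-3.24904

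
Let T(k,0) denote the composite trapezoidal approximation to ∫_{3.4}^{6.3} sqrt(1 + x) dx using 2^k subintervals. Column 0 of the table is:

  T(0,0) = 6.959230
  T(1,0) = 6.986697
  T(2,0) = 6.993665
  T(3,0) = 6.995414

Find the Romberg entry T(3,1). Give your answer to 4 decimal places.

T(3,1) = (4·6.995414 − 6.993665) / 3 = 6.995997

6.9960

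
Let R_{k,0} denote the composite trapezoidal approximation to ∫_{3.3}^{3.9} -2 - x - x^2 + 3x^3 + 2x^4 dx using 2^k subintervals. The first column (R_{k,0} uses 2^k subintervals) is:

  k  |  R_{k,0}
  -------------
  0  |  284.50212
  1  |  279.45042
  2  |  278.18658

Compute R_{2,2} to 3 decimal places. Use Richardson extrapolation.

Richardson extrapolation on the trapezoidal column (denominator 4−1=3):
R_{1,1} = 279.45042 + (279.45042 − 284.50212)/3 = 277.76652
R_{2,1} = (4·278.18658 − 279.45042) / 3 = 277.76530
R_{2,2} = 277.76530 + (277.76530 − 277.76652)/15 = 277.76522

277.765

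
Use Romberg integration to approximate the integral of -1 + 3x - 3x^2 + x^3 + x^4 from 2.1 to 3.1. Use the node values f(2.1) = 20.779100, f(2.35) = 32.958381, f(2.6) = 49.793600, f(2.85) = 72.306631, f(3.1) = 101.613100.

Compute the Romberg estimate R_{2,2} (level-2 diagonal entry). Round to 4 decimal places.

53.5861

R_{0,0} (trapezoid, 1 panel, h=1.0000): 61.196100
R_{1,0} (trapezoid, 2 panels, h=0.5000): 55.494850
R_{2,0} (trapezoid, 4 panels, h=0.2500): 54.063678
R_{1,1} = 55.494850 + (55.494850 − 61.196100)/3 = 53.594433
R_{2,1} = 54.063678 + (54.063678 − 55.494850)/3 = 53.586621
R_{2,2} = 53.586621 + (53.586621 − 53.594433)/15 = 53.586100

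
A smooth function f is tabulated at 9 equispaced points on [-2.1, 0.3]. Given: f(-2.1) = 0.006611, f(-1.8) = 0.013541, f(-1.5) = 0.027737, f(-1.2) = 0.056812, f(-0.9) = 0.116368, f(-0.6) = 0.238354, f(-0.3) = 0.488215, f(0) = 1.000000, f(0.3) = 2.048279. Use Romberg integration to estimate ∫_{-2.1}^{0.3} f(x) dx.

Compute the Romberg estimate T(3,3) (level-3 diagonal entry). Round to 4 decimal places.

0.8543

T(0,0) (trapezoid, 1 panel, h=2.4000): 2.465868
T(1,0) (trapezoid, 2 panels, h=1.2000): 1.372576
T(2,0) (trapezoid, 4 panels, h=0.6000): 0.995859
T(3,0) (trapezoid, 8 panels, h=0.3000): 0.890542
T(1,1) = 1.372576 + (1.372576 − 2.465868)/3 = 1.008145
T(2,1) = 0.995859 + (0.995859 − 1.372576)/3 = 0.870287
T(3,1) = 0.890542 + (0.890542 − 0.995859)/3 = 0.855436
T(2,2) = 0.870287 + (0.870287 − 1.008145)/15 = 0.861096
T(3,2) = 0.855436 + (0.855436 − 0.870287)/15 = 0.854446
T(3,3) = 0.854446 + (0.854446 − 0.861096)/63 = 0.854340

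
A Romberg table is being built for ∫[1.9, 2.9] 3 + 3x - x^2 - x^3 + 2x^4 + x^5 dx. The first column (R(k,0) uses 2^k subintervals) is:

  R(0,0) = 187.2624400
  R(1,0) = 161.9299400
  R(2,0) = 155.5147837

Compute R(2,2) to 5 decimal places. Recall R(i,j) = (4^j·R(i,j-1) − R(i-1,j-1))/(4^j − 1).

153.36911

Richardson extrapolation on the trapezoidal column (denominator 4−1=3):
R(1,1) = 161.9299400 + (161.9299400 − 187.2624400)/3 = 153.4857733
R(2,1) = (4·155.5147837 − 161.9299400) / 3 = 153.3763983
R(2,2) = 153.3763983 + (153.3763983 − 153.4857733)/15 = 153.3691066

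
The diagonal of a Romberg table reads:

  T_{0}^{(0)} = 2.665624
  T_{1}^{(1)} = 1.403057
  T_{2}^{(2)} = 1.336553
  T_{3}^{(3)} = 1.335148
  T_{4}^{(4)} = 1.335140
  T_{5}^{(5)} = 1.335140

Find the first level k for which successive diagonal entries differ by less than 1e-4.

|T_{1}^{(1)} − T_{0}^{(0)}| = 1.262567 ≥ 1e-4
|T_{2}^{(2)} − T_{1}^{(1)}| = 0.066504 ≥ 1e-4
|T_{3}^{(3)} − T_{2}^{(2)}| = 0.001405 ≥ 1e-4
|T_{4}^{(4)} − T_{3}^{(3)}| = 0.000008 < 1e-4

k = 4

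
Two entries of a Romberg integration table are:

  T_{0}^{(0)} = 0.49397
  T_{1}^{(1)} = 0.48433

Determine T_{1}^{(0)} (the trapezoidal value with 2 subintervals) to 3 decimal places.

From T_{1}^{(1)} = (4·T_{1}^{(0)} − T_{0}^{(0)})/3, solve for T_{1}^{(0)}:
4·T_{1}^{(0)} = 3·0.48433 + 0.49397 = 1.94696
T_{1}^{(0)} = 0.48674

0.487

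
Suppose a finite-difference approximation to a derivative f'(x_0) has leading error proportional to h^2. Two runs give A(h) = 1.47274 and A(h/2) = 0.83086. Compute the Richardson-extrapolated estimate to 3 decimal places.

0.617

The leading error scales as h^2; refining by a factor of 2 reduces it by 2^2 = 4.
Extrapolated value = (4·A(h/2) − A(h)) / (4 − 1)
= (4·0.83086 − 1.47274) / 3
= 1.85070 / 3 = 0.61690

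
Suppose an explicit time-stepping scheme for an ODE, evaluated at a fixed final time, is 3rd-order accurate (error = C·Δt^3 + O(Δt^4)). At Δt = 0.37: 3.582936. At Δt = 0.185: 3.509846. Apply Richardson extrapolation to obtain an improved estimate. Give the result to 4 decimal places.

3.4994

The leading error scales as Δt^3; refining by a factor of 2 reduces it by 2^3 = 8.
Extrapolated value = (8·A(Δt/2) − A(Δt)) / (8 − 1)
= (8·3.509846 − 3.582936) / 7
= 24.495832 / 7 = 3.499405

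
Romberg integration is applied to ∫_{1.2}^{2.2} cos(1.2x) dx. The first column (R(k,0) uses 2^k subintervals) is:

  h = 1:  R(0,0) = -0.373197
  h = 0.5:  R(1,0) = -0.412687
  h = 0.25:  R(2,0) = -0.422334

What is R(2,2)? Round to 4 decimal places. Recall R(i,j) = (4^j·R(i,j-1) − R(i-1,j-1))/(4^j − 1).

Richardson extrapolation on the trapezoidal column (denominator 4−1=3):
R(1,1) = -0.412687 + (-0.412687 − (-0.373197))/3 = -0.425850
R(2,1) = -0.422334 + (-0.422334 − (-0.412687))/3 = -0.425550
R(2,2) = (16·(-0.425550) − (-0.425850)) / 15 = -0.425530
(Column j=1 coincides with Simpson's rule on the same nodes.)

-0.4255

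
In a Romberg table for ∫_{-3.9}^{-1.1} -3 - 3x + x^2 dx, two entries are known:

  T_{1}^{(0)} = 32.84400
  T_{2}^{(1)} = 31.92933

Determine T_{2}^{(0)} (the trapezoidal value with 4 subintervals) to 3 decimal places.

From T_{2}^{(1)} = (4·T_{2}^{(0)} − T_{1}^{(0)})/3, solve for T_{2}^{(0)}:
4·T_{2}^{(0)} = 3·31.92933 + 32.84400 = 128.63199
T_{2}^{(0)} = 32.15800

32.158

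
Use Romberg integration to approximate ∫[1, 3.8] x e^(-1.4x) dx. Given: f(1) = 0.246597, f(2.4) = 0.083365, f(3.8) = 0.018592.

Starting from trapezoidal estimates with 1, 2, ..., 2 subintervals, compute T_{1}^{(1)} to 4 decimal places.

0.2794

T_{0}^{(0)} (trapezoid, 1 panel, h=2.8000): 0.371265
T_{1}^{(0)} (trapezoid, 2 panels, h=1.4000): 0.302343
T_{1}^{(1)} = 0.302343 + (0.302343 − 0.371265)/3 = 0.279369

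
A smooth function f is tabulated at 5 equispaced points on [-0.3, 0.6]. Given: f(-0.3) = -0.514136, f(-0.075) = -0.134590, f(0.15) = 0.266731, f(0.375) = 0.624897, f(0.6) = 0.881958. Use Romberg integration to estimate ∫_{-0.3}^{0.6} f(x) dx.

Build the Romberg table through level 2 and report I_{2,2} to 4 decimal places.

I_{0,0} (trapezoid, 1 panel, h=0.9000): 0.165520
I_{1,0} (trapezoid, 2 panels, h=0.4500): 0.202789
I_{2,0} (trapezoid, 4 panels, h=0.2250): 0.211714
I_{1,1} = 0.202789 + (0.202789 − 0.165520)/3 = 0.215212
I_{2,1} = 0.211714 + (0.211714 − 0.202789)/3 = 0.214689
I_{2,2} = 0.214689 + (0.214689 − 0.215212)/15 = 0.214654

0.2147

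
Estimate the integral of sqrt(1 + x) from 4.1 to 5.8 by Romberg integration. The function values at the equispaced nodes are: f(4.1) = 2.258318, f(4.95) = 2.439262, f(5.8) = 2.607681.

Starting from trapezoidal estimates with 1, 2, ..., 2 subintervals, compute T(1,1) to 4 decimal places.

T(0,0) (trapezoid, 1 panel, h=1.7000): 4.136099
T(1,0) (trapezoid, 2 panels, h=0.8500): 4.141422
T(1,1) = 4.141422 + (4.141422 − 4.136099)/3 = 4.143196

4.1432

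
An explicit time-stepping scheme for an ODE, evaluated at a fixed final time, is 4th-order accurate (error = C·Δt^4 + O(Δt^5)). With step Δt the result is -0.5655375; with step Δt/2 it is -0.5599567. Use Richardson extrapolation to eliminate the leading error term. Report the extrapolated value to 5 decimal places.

-0.55958

The leading error scales as Δt^4; refining by a factor of 2 reduces it by 2^4 = 16.
Extrapolated value = (16·A(Δt/2) − A(Δt)) / (16 − 1)
= (16·(-0.5599567) − (-0.5655375)) / 15
= -8.3937697 / 15 = -0.5595846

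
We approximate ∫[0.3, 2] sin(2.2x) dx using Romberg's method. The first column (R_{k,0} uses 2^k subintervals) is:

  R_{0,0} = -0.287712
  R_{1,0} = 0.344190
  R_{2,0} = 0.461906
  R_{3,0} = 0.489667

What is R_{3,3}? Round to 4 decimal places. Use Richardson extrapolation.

R_{1,1} = (4·0.344190 − (-0.287712)) / 3 = 0.554824
R_{2,1} = 0.461906 + (0.461906 − 0.344190)/3 = 0.501145
R_{3,1} = 0.489667 + (0.489667 − 0.461906)/3 = 0.498921
R_{2,2} = 0.501145 + (0.501145 − 0.554824)/15 = 0.497566
R_{3,2} = 0.498921 + (0.498921 − 0.501145)/15 = 0.498773
R_{3,3} = 0.498773 + (0.498773 − 0.497566)/63 = 0.498792

0.4988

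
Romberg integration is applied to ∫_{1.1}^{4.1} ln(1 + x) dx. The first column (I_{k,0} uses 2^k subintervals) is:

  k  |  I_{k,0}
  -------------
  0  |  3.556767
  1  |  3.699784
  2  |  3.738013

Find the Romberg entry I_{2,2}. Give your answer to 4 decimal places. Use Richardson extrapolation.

3.7510

Richardson extrapolation on the trapezoidal column (denominator 4−1=3):
I_{1,1} = 3.699784 + (3.699784 − 3.556767)/3 = 3.747456
I_{2,1} = (4·3.738013 − 3.699784) / 3 = 3.750756
I_{2,2} = (16·3.750756 − 3.747456) / 15 = 3.750976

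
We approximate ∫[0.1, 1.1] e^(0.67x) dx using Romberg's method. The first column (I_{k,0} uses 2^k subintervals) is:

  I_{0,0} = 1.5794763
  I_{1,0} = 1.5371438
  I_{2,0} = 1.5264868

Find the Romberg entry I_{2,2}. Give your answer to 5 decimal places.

1.52293

Richardson extrapolation on the trapezoidal column (denominator 4−1=3):
I_{1,1} = 1.5371438 + (1.5371438 − 1.5794763)/3 = 1.5230330
I_{2,1} = (4·1.5264868 − 1.5371438) / 3 = 1.5229345
I_{2,2} = (16·1.5229345 − 1.5230330) / 15 = 1.5229279
(Column j=1 coincides with Simpson's rule on the same nodes.)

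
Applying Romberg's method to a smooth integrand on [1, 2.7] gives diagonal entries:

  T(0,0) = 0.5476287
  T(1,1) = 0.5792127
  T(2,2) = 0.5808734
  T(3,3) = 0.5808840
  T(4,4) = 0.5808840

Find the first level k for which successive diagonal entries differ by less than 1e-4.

|T(1,1) − T(0,0)| = 0.0315840 ≥ 1e-4
|T(2,2) − T(1,1)| = 0.0016607 ≥ 1e-4
|T(3,3) − T(2,2)| = 0.0000106 < 1e-4

k = 3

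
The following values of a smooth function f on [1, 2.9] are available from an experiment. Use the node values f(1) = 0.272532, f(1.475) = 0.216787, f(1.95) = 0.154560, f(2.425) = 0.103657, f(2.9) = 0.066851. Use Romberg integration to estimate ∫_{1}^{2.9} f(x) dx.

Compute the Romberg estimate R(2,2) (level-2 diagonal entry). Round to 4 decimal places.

R(0,0) (trapezoid, 1 panel, h=1.9000): 0.322414
R(1,0) (trapezoid, 2 panels, h=0.9500): 0.308039
R(2,0) (trapezoid, 4 panels, h=0.4750): 0.306230
R(1,1) = 0.308039 + (0.308039 − 0.322414)/3 = 0.303247
R(2,1) = 0.306230 + (0.306230 − 0.308039)/3 = 0.305627
R(2,2) = 0.305627 + (0.305627 − 0.303247)/15 = 0.305786

0.3058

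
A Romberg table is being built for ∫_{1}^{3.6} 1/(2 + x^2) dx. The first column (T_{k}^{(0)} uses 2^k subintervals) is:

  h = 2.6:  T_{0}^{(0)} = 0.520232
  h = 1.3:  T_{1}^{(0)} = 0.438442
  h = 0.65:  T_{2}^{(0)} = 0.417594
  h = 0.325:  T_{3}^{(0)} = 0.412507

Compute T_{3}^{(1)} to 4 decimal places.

0.4108

Richardson extrapolation on the trapezoidal column (denominator 4−1=3):
T_{3}^{(1)} = 0.412507 + (0.412507 − 0.417594)/3 = 0.410811
(Column j=1 coincides with Simpson's rule on the same nodes.)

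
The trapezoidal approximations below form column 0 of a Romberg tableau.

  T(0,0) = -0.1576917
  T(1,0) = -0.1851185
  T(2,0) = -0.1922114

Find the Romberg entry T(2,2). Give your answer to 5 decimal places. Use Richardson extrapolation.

Richardson extrapolation on the trapezoidal column (denominator 4−1=3):
T(1,1) = -0.1851185 + (-0.1851185 − (-0.1576917))/3 = -0.1942608
T(2,1) = -0.1922114 + (-0.1922114 − (-0.1851185))/3 = -0.1945757
T(2,2) = (16·(-0.1945757) − (-0.1942608)) / 15 = -0.1945967

-0.19460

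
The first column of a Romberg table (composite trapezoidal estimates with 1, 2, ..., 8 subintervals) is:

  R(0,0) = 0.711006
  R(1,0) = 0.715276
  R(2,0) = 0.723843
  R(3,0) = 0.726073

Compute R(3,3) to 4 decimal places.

Richardson extrapolation on the trapezoidal column (denominator 4−1=3):
R(1,1) = 0.715276 + (0.715276 − 0.711006)/3 = 0.716699
R(2,1) = (4·0.723843 − 0.715276) / 3 = 0.726699
R(3,1) = 0.726073 + (0.726073 − 0.723843)/3 = 0.726816
R(2,2) = 0.726699 + (0.726699 − 0.716699)/15 = 0.727366
R(3,2) = (16·0.726816 − 0.726699) / 15 = 0.726824
R(3,3) = (64·0.726824 − 0.727366) / 63 = 0.726815

0.7268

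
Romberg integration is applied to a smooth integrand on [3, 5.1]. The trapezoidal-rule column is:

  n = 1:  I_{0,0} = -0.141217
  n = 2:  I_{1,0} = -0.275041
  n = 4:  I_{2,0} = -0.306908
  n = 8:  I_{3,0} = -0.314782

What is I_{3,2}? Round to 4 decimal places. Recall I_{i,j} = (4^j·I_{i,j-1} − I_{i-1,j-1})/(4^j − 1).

-0.3174

Richardson extrapolation on the trapezoidal column (denominator 4−1=3):
I_{2,1} = (4·(-0.306908) − (-0.275041)) / 3 = -0.317530
I_{3,1} = (4·(-0.314782) − (-0.306908)) / 3 = -0.317407
I_{3,2} = -0.317407 + (-0.317407 − (-0.317530))/15 = -0.317399
(Column j=1 coincides with Simpson's rule on the same nodes.)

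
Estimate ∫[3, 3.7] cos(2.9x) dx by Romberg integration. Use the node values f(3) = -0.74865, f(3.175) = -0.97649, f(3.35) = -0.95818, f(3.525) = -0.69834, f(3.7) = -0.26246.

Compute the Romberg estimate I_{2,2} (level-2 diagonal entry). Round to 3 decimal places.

I_{0,0} (trapezoid, 1 panel, h=0.7000): -0.35389
I_{1,0} (trapezoid, 2 panels, h=0.3500): -0.51231
I_{2,0} (trapezoid, 4 panels, h=0.1750): -0.54925
I_{1,1} = -0.51231 + (-0.51231 − (-0.35389))/3 = -0.56512
I_{2,1} = -0.54925 + (-0.54925 − (-0.51231))/3 = -0.56156
I_{2,2} = -0.56156 + (-0.56156 − (-0.56512))/15 = -0.56132

-0.561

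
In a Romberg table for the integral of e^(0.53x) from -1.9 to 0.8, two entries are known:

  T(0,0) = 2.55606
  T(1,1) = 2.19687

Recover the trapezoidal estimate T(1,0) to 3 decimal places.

From T(1,1) = (4·T(1,0) − T(0,0))/3, solve for T(1,0):
4·T(1,0) = 3·2.19687 + 2.55606 = 9.14667
T(1,0) = 2.28667

2.287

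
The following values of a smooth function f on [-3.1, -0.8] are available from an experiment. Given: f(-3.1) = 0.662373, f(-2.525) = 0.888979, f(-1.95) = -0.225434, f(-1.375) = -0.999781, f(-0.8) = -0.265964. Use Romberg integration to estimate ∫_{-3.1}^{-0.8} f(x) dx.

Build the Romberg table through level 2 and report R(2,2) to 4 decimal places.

-0.0888

R(0,0) (trapezoid, 1 panel, h=2.3000): 0.455870
R(1,0) (trapezoid, 2 panels, h=1.1500): -0.031314
R(2,0) (trapezoid, 4 panels, h=0.5750): -0.079368
R(1,1) = -0.031314 + (-0.031314 − 0.455870)/3 = -0.193709
R(2,1) = -0.079368 + (-0.079368 − (-0.031314))/3 = -0.095386
R(2,2) = -0.095386 + (-0.095386 − (-0.193709))/15 = -0.088831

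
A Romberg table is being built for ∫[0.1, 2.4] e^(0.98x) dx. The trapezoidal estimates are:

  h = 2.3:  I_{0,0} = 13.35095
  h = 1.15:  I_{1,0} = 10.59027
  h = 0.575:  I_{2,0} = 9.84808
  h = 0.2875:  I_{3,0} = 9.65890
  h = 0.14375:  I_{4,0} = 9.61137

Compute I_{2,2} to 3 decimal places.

Richardson extrapolation on the trapezoidal column (denominator 4−1=3):
I_{1,1} = 10.59027 + (10.59027 − 13.35095)/3 = 9.67004
I_{2,1} = 9.84808 + (9.84808 − 10.59027)/3 = 9.60068
I_{2,2} = (16·9.60068 − 9.67004) / 15 = 9.59606

9.596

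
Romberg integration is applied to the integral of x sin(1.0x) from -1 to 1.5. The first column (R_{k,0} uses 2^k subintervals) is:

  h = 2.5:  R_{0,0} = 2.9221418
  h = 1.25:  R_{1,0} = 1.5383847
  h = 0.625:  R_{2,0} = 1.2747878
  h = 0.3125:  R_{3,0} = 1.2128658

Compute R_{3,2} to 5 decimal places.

1.19258

Richardson extrapolation on the trapezoidal column (denominator 4−1=3):
R_{2,1} = 1.2747878 + (1.2747878 − 1.5383847)/3 = 1.1869222
R_{3,1} = 1.2128658 + (1.2128658 − 1.2747878)/3 = 1.1922251
R_{3,2} = (16·1.1922251 − 1.1869222) / 15 = 1.1925786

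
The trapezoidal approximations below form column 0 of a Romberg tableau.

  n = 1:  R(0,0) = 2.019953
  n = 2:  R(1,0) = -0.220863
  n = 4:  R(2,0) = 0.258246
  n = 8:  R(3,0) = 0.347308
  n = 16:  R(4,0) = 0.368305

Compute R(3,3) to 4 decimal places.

0.3721

R(1,1) = -0.220863 + (-0.220863 − 2.019953)/3 = -0.967802
R(2,1) = 0.258246 + (0.258246 − (-0.220863))/3 = 0.417949
R(3,1) = (4·0.347308 − 0.258246) / 3 = 0.376995
R(2,2) = 0.417949 + (0.417949 − (-0.967802))/15 = 0.510332
R(3,2) = (16·0.376995 − 0.417949) / 15 = 0.374265
R(3,3) = 0.374265 + (0.374265 − 0.510332)/63 = 0.372105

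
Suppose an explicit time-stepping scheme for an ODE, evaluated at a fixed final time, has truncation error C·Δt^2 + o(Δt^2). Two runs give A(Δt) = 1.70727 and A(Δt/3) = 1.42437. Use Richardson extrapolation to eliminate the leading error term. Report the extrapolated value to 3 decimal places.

1.389

The leading error scales as Δt^2; refining by a factor of 3 reduces it by 3^2 = 9.
Extrapolated value = (9·A(Δt/3) − A(Δt)) / (9 − 1)
= (9·1.42437 − 1.70727) / 8
= 11.11206 / 8 = 1.38901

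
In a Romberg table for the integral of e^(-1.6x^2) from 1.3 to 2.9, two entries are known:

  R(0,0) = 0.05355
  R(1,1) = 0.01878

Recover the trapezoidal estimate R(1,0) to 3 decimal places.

From R(1,1) = (4·R(1,0) − R(0,0))/3, solve for R(1,0):
4·R(1,0) = 3·0.01878 + 0.05355 = 0.10989
R(1,0) = 0.02747

0.027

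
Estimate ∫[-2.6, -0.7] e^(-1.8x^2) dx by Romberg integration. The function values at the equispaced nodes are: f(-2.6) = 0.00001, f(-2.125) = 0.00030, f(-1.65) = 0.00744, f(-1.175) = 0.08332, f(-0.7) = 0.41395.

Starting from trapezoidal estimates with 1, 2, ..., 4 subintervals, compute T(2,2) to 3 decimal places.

T(0,0) (trapezoid, 1 panel, h=1.9000): 0.39326
T(1,0) (trapezoid, 2 panels, h=0.9500): 0.20370
T(2,0) (trapezoid, 4 panels, h=0.4750): 0.14157
T(1,1) = 0.20370 + (0.20370 − 0.39326)/3 = 0.14051
T(2,1) = 0.14157 + (0.14157 − 0.20370)/3 = 0.12086
T(2,2) = 0.12086 + (0.12086 − 0.14051)/15 = 0.11955

0.120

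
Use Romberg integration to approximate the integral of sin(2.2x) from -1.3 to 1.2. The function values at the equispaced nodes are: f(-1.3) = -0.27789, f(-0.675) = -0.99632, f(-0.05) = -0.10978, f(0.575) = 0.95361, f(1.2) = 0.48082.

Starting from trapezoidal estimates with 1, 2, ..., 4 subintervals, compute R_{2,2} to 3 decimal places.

R_{0,0} (trapezoid, 1 panel, h=2.5000): 0.25366
R_{1,0} (trapezoid, 2 panels, h=1.2500): -0.01039
R_{2,0} (trapezoid, 4 panels, h=0.6250): -0.03189
R_{1,1} = -0.01039 + (-0.01039 − 0.25366)/3 = -0.09841
R_{2,1} = -0.03189 + (-0.03189 − (-0.01039))/3 = -0.03906
R_{2,2} = -0.03906 + (-0.03906 − (-0.09841))/15 = -0.03510

-0.035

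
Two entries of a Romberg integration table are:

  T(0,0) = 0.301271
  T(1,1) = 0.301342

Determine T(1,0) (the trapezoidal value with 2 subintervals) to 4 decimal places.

0.3013

From T(1,1) = (4·T(1,0) − T(0,0))/3, solve for T(1,0):
4·T(1,0) = 3·0.301342 + 0.301271 = 1.205297
T(1,0) = 0.301324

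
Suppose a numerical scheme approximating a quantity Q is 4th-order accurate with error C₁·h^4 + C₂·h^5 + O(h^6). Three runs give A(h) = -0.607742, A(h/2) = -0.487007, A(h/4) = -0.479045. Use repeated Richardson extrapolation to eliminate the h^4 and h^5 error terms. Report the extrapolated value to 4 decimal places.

-0.4785

First eliminate the h^4 term (factor 2^4 = 16):
  B₁ = (16·(-0.487007) − (-0.607742))/15 = -0.478958
  B₂ = (16·(-0.479045) − (-0.487007))/15 = -0.478514
Then eliminate the h^5 term (factor 2^5 = 32):
  (32·(-0.478514) − (-0.478958))/31 = -0.478500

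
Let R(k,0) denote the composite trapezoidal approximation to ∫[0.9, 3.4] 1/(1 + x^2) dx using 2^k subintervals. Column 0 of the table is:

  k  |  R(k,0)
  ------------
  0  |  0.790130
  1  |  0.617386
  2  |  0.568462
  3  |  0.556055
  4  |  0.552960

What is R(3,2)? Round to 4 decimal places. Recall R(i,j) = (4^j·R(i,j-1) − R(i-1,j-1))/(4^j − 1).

0.5519

Richardson extrapolation on the trapezoidal column (denominator 4−1=3):
R(2,1) = (4·0.568462 − 0.617386) / 3 = 0.552154
R(3,1) = 0.556055 + (0.556055 − 0.568462)/3 = 0.551919
R(3,2) = (16·0.551919 − 0.552154) / 15 = 0.551903
(Column j=1 coincides with Simpson's rule on the same nodes.)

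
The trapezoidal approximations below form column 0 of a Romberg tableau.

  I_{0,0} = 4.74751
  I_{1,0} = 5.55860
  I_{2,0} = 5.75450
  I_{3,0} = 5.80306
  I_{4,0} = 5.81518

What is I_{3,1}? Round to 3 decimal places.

5.819

I_{3,1} = 5.80306 + (5.80306 − 5.75450)/3 = 5.81925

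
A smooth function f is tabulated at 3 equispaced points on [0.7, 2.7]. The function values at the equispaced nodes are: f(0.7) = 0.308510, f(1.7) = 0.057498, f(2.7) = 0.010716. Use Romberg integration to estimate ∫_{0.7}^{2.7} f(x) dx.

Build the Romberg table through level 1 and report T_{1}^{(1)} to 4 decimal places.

T_{0}^{(0)} (trapezoid, 1 panel, h=2.0000): 0.319226
T_{1}^{(0)} (trapezoid, 2 panels, h=1.0000): 0.217111
T_{1}^{(1)} = 0.217111 + (0.217111 − 0.319226)/3 = 0.183073

0.1831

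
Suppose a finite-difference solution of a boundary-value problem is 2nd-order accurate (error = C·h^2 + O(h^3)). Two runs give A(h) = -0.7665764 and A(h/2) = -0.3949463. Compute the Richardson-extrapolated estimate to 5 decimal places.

-0.27107

Extrapolated value = (4·A(h/2) − A(h)) / (4 − 1)
= (4·(-0.3949463) − (-0.7665764)) / 3
= -0.8132088 / 3 = -0.2710696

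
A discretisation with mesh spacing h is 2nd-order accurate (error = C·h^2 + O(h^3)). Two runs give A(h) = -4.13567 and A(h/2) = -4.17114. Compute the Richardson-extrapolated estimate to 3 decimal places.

Extrapolated value = (4·A(h/2) − A(h)) / (4 − 1)
= (4·(-4.17114) − (-4.13567)) / 3
= -12.54889 / 3 = -4.18296

-4.183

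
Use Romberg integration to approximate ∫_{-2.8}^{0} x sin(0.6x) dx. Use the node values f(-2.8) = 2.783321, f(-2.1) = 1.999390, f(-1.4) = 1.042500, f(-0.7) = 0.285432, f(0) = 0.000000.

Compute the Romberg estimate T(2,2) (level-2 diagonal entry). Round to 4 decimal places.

T(0,0) (trapezoid, 1 panel, h=2.8000): 3.896649
T(1,0) (trapezoid, 2 panels, h=1.4000): 3.407825
T(2,0) (trapezoid, 4 panels, h=0.7000): 3.303288
T(1,1) = 3.407825 + (3.407825 − 3.896649)/3 = 3.244884
T(2,1) = 3.303288 + (3.303288 − 3.407825)/3 = 3.268442
T(2,2) = 3.268442 + (3.268442 − 3.244884)/15 = 3.270013

3.2700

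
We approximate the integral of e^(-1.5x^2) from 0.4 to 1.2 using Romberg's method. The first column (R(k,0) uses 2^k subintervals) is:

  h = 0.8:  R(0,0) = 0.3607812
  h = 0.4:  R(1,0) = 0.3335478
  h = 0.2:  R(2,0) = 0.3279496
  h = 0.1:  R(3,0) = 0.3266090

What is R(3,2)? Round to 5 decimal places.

Richardson extrapolation on the trapezoidal column (denominator 4−1=3):
R(2,1) = (4·0.3279496 − 0.3335478) / 3 = 0.3260835
R(3,1) = 0.3266090 + (0.3266090 − 0.3279496)/3 = 0.3261621
R(3,2) = 0.3261621 + (0.3261621 − 0.3260835)/15 = 0.3261673

0.32617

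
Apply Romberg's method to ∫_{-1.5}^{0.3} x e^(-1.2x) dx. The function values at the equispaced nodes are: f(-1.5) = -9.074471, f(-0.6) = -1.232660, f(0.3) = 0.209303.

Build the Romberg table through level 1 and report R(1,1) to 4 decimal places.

-4.1387

R(0,0) (trapezoid, 1 panel, h=1.8000): -7.978651
R(1,0) (trapezoid, 2 panels, h=0.9000): -5.098720
R(1,1) = -5.098720 + (-5.098720 − (-7.978651))/3 = -4.138743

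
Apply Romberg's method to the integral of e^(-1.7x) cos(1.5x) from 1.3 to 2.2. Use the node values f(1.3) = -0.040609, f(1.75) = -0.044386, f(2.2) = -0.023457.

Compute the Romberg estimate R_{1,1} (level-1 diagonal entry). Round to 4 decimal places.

R_{0,0} (trapezoid, 1 panel, h=0.9000): -0.028830
R_{1,0} (trapezoid, 2 panels, h=0.4500): -0.034389
R_{1,1} = -0.034389 + (-0.034389 − (-0.028830))/3 = -0.036242

-0.0362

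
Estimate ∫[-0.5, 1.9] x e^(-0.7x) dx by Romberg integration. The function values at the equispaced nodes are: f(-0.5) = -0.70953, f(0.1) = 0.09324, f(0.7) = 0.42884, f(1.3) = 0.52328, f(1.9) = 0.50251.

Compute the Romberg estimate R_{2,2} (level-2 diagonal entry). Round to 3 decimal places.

0.625

R_{0,0} (trapezoid, 1 panel, h=2.4000): -0.24842
R_{1,0} (trapezoid, 2 panels, h=1.2000): 0.39040
R_{2,0} (trapezoid, 4 panels, h=0.6000): 0.56511
R_{1,1} = 0.39040 + (0.39040 − (-0.24842))/3 = 0.60334
R_{2,1} = 0.56511 + (0.56511 − 0.39040)/3 = 0.62335
R_{2,2} = 0.62335 + (0.62335 − 0.60334)/15 = 0.62468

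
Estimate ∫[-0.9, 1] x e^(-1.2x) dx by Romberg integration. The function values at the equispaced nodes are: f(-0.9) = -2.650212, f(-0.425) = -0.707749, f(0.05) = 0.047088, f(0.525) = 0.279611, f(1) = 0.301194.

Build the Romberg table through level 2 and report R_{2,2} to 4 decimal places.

-0.6244

R_{0,0} (trapezoid, 1 panel, h=1.9000): -2.231567
R_{1,0} (trapezoid, 2 panels, h=0.9500): -1.071050
R_{2,0} (trapezoid, 4 panels, h=0.4750): -0.738891
R_{1,1} = -1.071050 + (-1.071050 − (-2.231567))/3 = -0.684211
R_{2,1} = -0.738891 + (-0.738891 − (-1.071050))/3 = -0.628171
R_{2,2} = -0.628171 + (-0.628171 − (-0.684211))/15 = -0.624435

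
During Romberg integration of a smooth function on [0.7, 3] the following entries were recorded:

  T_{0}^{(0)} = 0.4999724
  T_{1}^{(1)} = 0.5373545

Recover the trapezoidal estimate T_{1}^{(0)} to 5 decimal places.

0.52801

From T_{1}^{(1)} = (4·T_{1}^{(0)} − T_{0}^{(0)})/3, solve for T_{1}^{(0)}:
4·T_{1}^{(0)} = 3·0.5373545 + 0.4999724 = 2.1120359
T_{1}^{(0)} = 0.5280090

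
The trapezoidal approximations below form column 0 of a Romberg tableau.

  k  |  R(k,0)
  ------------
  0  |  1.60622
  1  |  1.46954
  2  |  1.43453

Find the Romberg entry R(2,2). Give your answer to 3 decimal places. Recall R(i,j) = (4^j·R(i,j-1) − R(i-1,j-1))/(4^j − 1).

1.423

Richardson extrapolation on the trapezoidal column (denominator 4−1=3):
R(1,1) = 1.46954 + (1.46954 − 1.60622)/3 = 1.42398
R(2,1) = (4·1.43453 − 1.46954) / 3 = 1.42286
R(2,2) = (16·1.42286 − 1.42398) / 15 = 1.42279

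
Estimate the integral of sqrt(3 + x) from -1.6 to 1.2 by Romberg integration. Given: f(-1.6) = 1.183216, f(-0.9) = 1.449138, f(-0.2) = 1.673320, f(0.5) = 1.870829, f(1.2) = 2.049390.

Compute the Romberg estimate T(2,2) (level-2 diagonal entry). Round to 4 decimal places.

T(0,0) (trapezoid, 1 panel, h=2.8000): 4.525648
T(1,0) (trapezoid, 2 panels, h=1.4000): 4.605472
T(2,0) (trapezoid, 4 panels, h=0.7000): 4.626713
T(1,1) = 4.605472 + (4.605472 − 4.525648)/3 = 4.632080
T(2,1) = 4.626713 + (4.626713 − 4.605472)/3 = 4.633793
T(2,2) = 4.633793 + (4.633793 − 4.632080)/15 = 4.633907

4.6339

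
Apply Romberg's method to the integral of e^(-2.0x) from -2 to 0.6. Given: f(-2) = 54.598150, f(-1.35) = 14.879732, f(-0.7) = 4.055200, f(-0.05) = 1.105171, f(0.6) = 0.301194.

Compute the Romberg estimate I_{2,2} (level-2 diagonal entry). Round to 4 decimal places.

I_{0,0} (trapezoid, 1 panel, h=2.6000): 71.369147
I_{1,0} (trapezoid, 2 panels, h=1.3000): 40.956334
I_{2,0} (trapezoid, 4 panels, h=0.6500): 30.868354
I_{1,1} = 40.956334 + (40.956334 − 71.369147)/3 = 30.818730
I_{2,1} = 30.868354 + (30.868354 − 40.956334)/3 = 27.505694
I_{2,2} = 27.505694 + (27.505694 − 30.818730)/15 = 27.284825

27.2848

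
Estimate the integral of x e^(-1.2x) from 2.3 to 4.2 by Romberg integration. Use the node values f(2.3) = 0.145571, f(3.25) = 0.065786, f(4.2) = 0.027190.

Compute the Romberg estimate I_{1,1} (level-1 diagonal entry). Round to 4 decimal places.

I_{0,0} (trapezoid, 1 panel, h=1.9000): 0.164123
I_{1,0} (trapezoid, 2 panels, h=0.9500): 0.144558
I_{1,1} = 0.144558 + (0.144558 − 0.164123)/3 = 0.138036

0.1380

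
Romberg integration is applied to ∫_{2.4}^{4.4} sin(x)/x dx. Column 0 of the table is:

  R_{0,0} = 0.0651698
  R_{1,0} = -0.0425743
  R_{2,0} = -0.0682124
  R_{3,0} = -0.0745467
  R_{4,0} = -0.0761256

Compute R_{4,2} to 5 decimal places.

Richardson extrapolation on the trapezoidal column (denominator 4−1=3):
R_{3,1} = (4·(-0.0745467) − (-0.0682124)) / 3 = -0.0766581
R_{4,1} = (4·(-0.0761256) − (-0.0745467)) / 3 = -0.0766519
R_{4,2} = -0.0766519 + (-0.0766519 − (-0.0766581))/15 = -0.0766515

-0.07665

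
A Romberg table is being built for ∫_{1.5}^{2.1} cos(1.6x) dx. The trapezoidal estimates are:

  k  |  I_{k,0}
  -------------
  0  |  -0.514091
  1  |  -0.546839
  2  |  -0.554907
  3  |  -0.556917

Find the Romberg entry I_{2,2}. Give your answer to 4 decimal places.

-0.5576

Richardson extrapolation on the trapezoidal column (denominator 4−1=3):
I_{1,1} = -0.546839 + (-0.546839 − (-0.514091))/3 = -0.557755
I_{2,1} = -0.554907 + (-0.554907 − (-0.546839))/3 = -0.557596
I_{2,2} = (16·(-0.557596) − (-0.557755)) / 15 = -0.557585
(Column j=1 coincides with Simpson's rule on the same nodes.)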